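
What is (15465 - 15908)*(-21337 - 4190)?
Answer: 11308461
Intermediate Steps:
(15465 - 15908)*(-21337 - 4190) = -443*(-25527) = 11308461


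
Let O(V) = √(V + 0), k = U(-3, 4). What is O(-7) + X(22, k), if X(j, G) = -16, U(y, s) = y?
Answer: -16 + I*√7 ≈ -16.0 + 2.6458*I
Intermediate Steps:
k = -3
O(V) = √V
O(-7) + X(22, k) = √(-7) - 16 = I*√7 - 16 = -16 + I*√7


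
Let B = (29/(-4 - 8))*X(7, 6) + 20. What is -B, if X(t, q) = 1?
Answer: -211/12 ≈ -17.583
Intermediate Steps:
B = 211/12 (B = (29/(-4 - 8))*1 + 20 = (29/(-12))*1 + 20 = (29*(-1/12))*1 + 20 = -29/12*1 + 20 = -29/12 + 20 = 211/12 ≈ 17.583)
-B = -1*211/12 = -211/12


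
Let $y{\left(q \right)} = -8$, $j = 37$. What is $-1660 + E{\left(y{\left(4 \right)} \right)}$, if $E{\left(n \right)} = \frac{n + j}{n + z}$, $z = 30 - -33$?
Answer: $- \frac{91271}{55} \approx -1659.5$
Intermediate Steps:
$z = 63$ ($z = 30 + 33 = 63$)
$E{\left(n \right)} = \frac{37 + n}{63 + n}$ ($E{\left(n \right)} = \frac{n + 37}{n + 63} = \frac{37 + n}{63 + n}$)
$-1660 + E{\left(y{\left(4 \right)} \right)} = -1660 + \frac{37 - 8}{63 - 8} = -1660 + \frac{1}{55} \cdot 29 = -1660 + \frac{29}{55} = - \frac{91271}{55}$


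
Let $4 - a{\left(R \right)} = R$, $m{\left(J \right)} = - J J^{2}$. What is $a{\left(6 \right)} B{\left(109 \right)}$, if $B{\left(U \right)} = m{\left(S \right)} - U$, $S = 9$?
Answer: $1676$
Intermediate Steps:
$m{\left(J \right)} = - J^{3}$
$B{\left(U \right)} = -729 - U$ ($B{\left(U \right)} = - 9^{3} - U = \left(-1\right) 729 - U = -729 - U$)
$a{\left(R \right)} = 4 - R$
$a{\left(6 \right)} B{\left(109 \right)} = \left(4 - 6\right) \left(-729 - 109\right) = \left(-2\right) \left(-838\right) = 1676$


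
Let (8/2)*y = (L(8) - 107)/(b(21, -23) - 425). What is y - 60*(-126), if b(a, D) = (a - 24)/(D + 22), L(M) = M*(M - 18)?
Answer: 12761467/1688 ≈ 7560.1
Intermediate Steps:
L(M) = M*(-18 + M)
b(a, D) = (-24 + a)/(22 + D)
y = 187/1688 (y = ((8*(-18 + 8) - 107)/((-24 + 21)/(22 - 23) - 425))/4 = ((8*(-10) - 107)/(-3/(-1) - 425))/4 = ((-80 - 107)/(-1*(-3) - 425))/4 = (-187/(3 - 425))/4 = (-187/(-422))/4 = (-187*(-1/422))/4 = (¼)*(187/422) = 187/1688 ≈ 0.11078)
y - 60*(-126) = 187/1688 - 60*(-126) = 187/1688 + 7560 = 12761467/1688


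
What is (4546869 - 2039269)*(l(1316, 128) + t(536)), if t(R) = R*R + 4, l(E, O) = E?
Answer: 723733481600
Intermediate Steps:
t(R) = 4 + R² (t(R) = R² + 4 = 4 + R²)
(4546869 - 2039269)*(l(1316, 128) + t(536)) = (4546869 - 2039269)*(1316 + (4 + 536²)) = 2507600*(1316 + (4 + 287296)) = 2507600*(1316 + 287300) = 2507600*288616 = 723733481600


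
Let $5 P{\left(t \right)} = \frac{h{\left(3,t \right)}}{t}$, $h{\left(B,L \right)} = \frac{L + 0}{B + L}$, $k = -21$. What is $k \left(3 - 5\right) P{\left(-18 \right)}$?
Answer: $- \frac{14}{25} \approx -0.56$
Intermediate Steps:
$h{\left(B,L \right)} = \frac{L}{B + L}$
$P{\left(t \right)} = \frac{1}{5 \left(3 + t\right)}$ ($P{\left(t \right)} = \frac{\frac{t}{3 + t} \frac{1}{t}}{5} = \frac{1}{5 \left(3 + t\right)}$)
$k \left(3 - 5\right) P{\left(-18 \right)} = - 21 \left(3 - 5\right) \frac{1}{5 \left(3 - 18\right)} = \left(-21\right) \left(-2\right) \frac{1}{5 \left(-15\right)} = 42 \cdot \frac{1}{5} \left(- \frac{1}{15}\right) = 42 \left(- \frac{1}{75}\right) = - \frac{14}{25}$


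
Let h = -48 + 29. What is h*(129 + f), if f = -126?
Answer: -57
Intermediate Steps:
h = -19
h*(129 + f) = -19*(129 - 126) = -19*3 = -57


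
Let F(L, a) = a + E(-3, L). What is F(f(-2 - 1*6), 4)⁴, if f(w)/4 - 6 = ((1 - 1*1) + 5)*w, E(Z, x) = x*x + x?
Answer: 113728454234358016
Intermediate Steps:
E(Z, x) = x + x² (E(Z, x) = x² + x = x + x²)
f(w) = 24 + 20*w (f(w) = 24 + 4*(((1 - 1*1) + 5)*w) = 24 + 4*(((1 - 1) + 5)*w) = 24 + 4*((0 + 5)*w) = 24 + 4*(5*w) = 24 + 20*w)
F(L, a) = a + L*(1 + L)
F(f(-2 - 1*6), 4)⁴ = (4 + (24 + 20*(-2 - 1*6))*(1 + (24 + 20*(-2 - 1*6))))⁴ = (4 + (24 + 20*(-2 - 6))*(1 + (24 + 20*(-2 - 6))))⁴ = (4 + (24 + 20*(-8))*(1 + (24 + 20*(-8))))⁴ = (4 + (24 - 160)*(1 + (24 - 160)))⁴ = (4 - 136*(1 - 136))⁴ = (4 - 136*(-135))⁴ = (4 + 18360)⁴ = 18364⁴ = 113728454234358016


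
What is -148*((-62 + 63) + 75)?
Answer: -11248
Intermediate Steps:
-148*((-62 + 63) + 75) = -148*(1 + 75) = -148*76 = -11248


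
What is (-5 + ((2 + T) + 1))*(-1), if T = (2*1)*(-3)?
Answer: 8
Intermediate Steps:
T = -6 (T = 2*(-3) = -6)
(-5 + ((2 + T) + 1))*(-1) = (-5 + ((2 - 6) + 1))*(-1) = (-5 + (-4 + 1))*(-1) = (-5 - 3)*(-1) = -8*(-1) = 8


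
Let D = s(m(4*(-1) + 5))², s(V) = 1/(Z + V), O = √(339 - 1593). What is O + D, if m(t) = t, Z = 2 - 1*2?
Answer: 1 + I*√1254 ≈ 1.0 + 35.412*I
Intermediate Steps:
O = I*√1254 (O = √(-1254) = I*√1254 ≈ 35.412*I)
Z = 0 (Z = 2 - 2 = 0)
s(V) = 1/V (s(V) = 1/(0 + V) = 1/V)
D = 1 (D = (1/(4*(-1) + 5))² = (1/(-4 + 5))² = (1/1)² = 1² = 1)
O + D = I*√1254 + 1 = 1 + I*√1254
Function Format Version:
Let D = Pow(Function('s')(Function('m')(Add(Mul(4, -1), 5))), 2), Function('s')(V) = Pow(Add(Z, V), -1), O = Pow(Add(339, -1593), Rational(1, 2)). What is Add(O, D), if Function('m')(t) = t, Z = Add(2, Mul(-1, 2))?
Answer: Add(1, Mul(I, Pow(1254, Rational(1, 2)))) ≈ Add(1.0000, Mul(35.412, I))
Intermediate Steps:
O = Mul(I, Pow(1254, Rational(1, 2))) (O = Pow(-1254, Rational(1, 2)) = Mul(I, Pow(1254, Rational(1, 2))) ≈ Mul(35.412, I))
Z = 0 (Z = Add(2, -2) = 0)
Function('s')(V) = Pow(V, -1) (Function('s')(V) = Pow(Add(0, V), -1) = Pow(V, -1))
D = 1 (D = Pow(Pow(Add(Mul(4, -1), 5), -1), 2) = Pow(Pow(Add(-4, 5), -1), 2) = Pow(Pow(1, -1), 2) = Pow(1, 2) = 1)
Add(O, D) = Add(Mul(I, Pow(1254, Rational(1, 2))), 1) = Add(1, Mul(I, Pow(1254, Rational(1, 2))))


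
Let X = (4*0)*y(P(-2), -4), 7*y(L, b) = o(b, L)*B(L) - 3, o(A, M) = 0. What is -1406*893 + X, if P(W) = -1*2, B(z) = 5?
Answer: -1255558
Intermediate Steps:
P(W) = -2
y(L, b) = -3/7 (y(L, b) = (0*5 - 3)/7 = (0 - 3)/7 = (⅐)*(-3) = -3/7)
X = 0 (X = (4*0)*(-3/7) = 0*(-3/7) = 0)
-1406*893 + X = -1406*893 + 0 = -1255558 + 0 = -1255558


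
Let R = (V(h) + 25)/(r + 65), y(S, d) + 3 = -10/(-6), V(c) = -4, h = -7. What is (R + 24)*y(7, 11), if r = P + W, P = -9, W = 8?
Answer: -519/16 ≈ -32.438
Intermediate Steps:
r = -1 (r = -9 + 8 = -1)
y(S, d) = -4/3 (y(S, d) = -3 - 10/(-6) = -3 - 10*(-⅙) = -3 + 5/3 = -4/3)
R = 21/64 (R = (-4 + 25)/(-1 + 65) = 21/64 ≈ 0.32813)
(R + 24)*y(7, 11) = (21/64 + 24)*(-4/3) = (1557/64)*(-4/3) = -519/16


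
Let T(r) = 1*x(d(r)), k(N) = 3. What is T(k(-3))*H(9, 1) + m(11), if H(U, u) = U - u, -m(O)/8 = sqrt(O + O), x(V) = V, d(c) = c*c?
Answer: 72 - 8*sqrt(22) ≈ 34.477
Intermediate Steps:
d(c) = c**2
m(O) = -8*sqrt(2)*sqrt(O) (m(O) = -8*sqrt(O + O) = -8*sqrt(2)*sqrt(O))
T(r) = r**2 (T(r) = 1*r**2 = r**2)
T(k(-3))*H(9, 1) + m(11) = 3**2*(9 - 1*1) - 8*sqrt(2)*sqrt(11) = 9*(9 - 1) - 8*sqrt(22) = 9*8 - 8*sqrt(22) = 72 - 8*sqrt(22)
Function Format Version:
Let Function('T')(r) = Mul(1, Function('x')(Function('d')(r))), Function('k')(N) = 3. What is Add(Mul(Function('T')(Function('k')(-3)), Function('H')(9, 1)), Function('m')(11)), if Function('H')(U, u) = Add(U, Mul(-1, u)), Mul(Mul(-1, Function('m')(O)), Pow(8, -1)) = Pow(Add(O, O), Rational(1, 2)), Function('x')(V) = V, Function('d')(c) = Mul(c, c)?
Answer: Add(72, Mul(-8, Pow(22, Rational(1, 2)))) ≈ 34.477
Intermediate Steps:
Function('d')(c) = Pow(c, 2)
Function('m')(O) = Mul(-8, Pow(2, Rational(1, 2)), Pow(O, Rational(1, 2))) (Function('m')(O) = Mul(-8, Pow(Add(O, O), Rational(1, 2))) = Mul(-8, Pow(Mul(2, O), Rational(1, 2))) = Mul(-8, Mul(Pow(2, Rational(1, 2)), Pow(O, Rational(1, 2)))) = Mul(-8, Pow(2, Rational(1, 2)), Pow(O, Rational(1, 2))))
Function('T')(r) = Pow(r, 2) (Function('T')(r) = Mul(1, Pow(r, 2)) = Pow(r, 2))
Add(Mul(Function('T')(Function('k')(-3)), Function('H')(9, 1)), Function('m')(11)) = Add(Mul(Pow(3, 2), Add(9, Mul(-1, 1))), Mul(-8, Pow(2, Rational(1, 2)), Pow(11, Rational(1, 2)))) = Add(Mul(9, Add(9, -1)), Mul(-8, Pow(22, Rational(1, 2)))) = Add(Mul(9, 8), Mul(-8, Pow(22, Rational(1, 2)))) = Add(72, Mul(-8, Pow(22, Rational(1, 2))))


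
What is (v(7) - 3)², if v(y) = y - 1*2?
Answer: 4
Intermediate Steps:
v(y) = -2 + y (v(y) = y - 2 = -2 + y)
(v(7) - 3)² = ((-2 + 7) - 3)² = (5 - 3)² = 2² = 4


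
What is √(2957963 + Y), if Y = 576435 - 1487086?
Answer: 4*√127957 ≈ 1430.8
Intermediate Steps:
Y = -910651
√(2957963 + Y) = √(2957963 - 910651) = √2047312 = 4*√127957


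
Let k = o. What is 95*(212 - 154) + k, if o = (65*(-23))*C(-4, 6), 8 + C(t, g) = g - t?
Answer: 2520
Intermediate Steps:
C(t, g) = -8 + g - t (C(t, g) = -8 + (g - t) = -8 + g - t)
o = -2990 (o = (65*(-23))*(-8 + 6 - 1*(-4)) = -1495*(-8 + 6 + 4) = -1495*2 = -2990)
k = -2990
95*(212 - 154) + k = 95*(212 - 154) - 2990 = 95*58 - 2990 = 5510 - 2990 = 2520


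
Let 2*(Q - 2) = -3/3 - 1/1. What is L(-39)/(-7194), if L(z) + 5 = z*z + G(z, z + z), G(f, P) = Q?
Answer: -1517/7194 ≈ -0.21087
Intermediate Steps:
Q = 1 (Q = 2 + (-3/3 - 1/1)/2 = 2 + (-3*⅓ - 1*1)/2 = 2 + (-1 - 1)/2 = 2 + (½)*(-2) = 2 - 1 = 1)
G(f, P) = 1
L(z) = -4 + z² (L(z) = -5 + (z*z + 1) = -5 + (z² + 1) = -5 + (1 + z²) = -4 + z²)
L(-39)/(-7194) = (-4 + (-39)²)/(-7194) = (-4 + 1521)*(-1/7194) = 1517*(-1/7194) = -1517/7194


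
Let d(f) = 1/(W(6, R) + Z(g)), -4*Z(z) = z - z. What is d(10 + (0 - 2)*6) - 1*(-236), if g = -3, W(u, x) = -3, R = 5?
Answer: 707/3 ≈ 235.67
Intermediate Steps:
Z(z) = 0 (Z(z) = -(z - z)/4 = -1/4*0 = 0)
d(f) = -1/3 (d(f) = 1/(-3 + 0) = 1/(-3) = -1/3)
d(10 + (0 - 2)*6) - 1*(-236) = -1/3 - 1*(-236) = -1/3 + 236 = 707/3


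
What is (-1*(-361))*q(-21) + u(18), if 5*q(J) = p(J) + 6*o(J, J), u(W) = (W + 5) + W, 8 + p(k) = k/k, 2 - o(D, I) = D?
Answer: 47496/5 ≈ 9499.2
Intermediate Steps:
o(D, I) = 2 - D
p(k) = -7 (p(k) = -8 + k/k = -8 + 1 = -7)
u(W) = 5 + 2*W (u(W) = (5 + W) + W = 5 + 2*W)
q(J) = 1 - 6*J/5 (q(J) = (-7 + 6*(2 - J))/5 = (-7 + (12 - 6*J))/5 = (5 - 6*J)/5 = 1 - 6*J/5)
(-1*(-361))*q(-21) + u(18) = (-1*(-361))*(1 - 6/5*(-21)) + (5 + 2*18) = 361*(1 + 126/5) + (5 + 36) = 361*(131/5) + 41 = 47291/5 + 41 = 47496/5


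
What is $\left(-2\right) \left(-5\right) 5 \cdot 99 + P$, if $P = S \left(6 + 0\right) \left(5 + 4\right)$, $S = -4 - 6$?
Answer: $4410$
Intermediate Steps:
$S = -10$ ($S = -4 - 6 = -10$)
$P = -540$ ($P = - 10 \left(6 + 0\right) \left(5 + 4\right) = \left(-10\right) 6 \cdot 9 = \left(-60\right) 9 = -540$)
$\left(-2\right) \left(-5\right) 5 \cdot 99 + P = \left(-2\right) \left(-5\right) 5 \cdot 99 - 540 = 10 \cdot 5 \cdot 99 - 540 = 50 \cdot 99 - 540 = 4950 - 540 = 4410$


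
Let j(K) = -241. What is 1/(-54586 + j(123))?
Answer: -1/54827 ≈ -1.8239e-5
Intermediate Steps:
1/(-54586 + j(123)) = 1/(-54586 - 241) = 1/(-54827) = -1/54827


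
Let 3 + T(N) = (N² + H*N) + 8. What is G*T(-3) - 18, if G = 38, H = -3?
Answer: 856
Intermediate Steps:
T(N) = 5 + N² - 3*N (T(N) = -3 + ((N² - 3*N) + 8) = -3 + (8 + N² - 3*N) = 5 + N² - 3*N)
G*T(-3) - 18 = 38*(5 + (-3)² - 3*(-3)) - 18 = 38*(5 + 9 + 9) - 18 = 38*23 - 18 = 874 - 18 = 856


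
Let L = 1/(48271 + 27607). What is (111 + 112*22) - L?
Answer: 195385849/75878 ≈ 2575.0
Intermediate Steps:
L = 1/75878 ≈ 1.3179e-5
(111 + 112*22) - L = (111 + 112*22) - 1*1/75878 = (111 + 2464) - 1/75878 = 2575 - 1/75878 = 195385849/75878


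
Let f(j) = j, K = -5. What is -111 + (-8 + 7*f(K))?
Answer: -154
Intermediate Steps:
-111 + (-8 + 7*f(K)) = -111 + (-8 + 7*(-5)) = -111 + (-8 - 35) = -111 - 43 = -154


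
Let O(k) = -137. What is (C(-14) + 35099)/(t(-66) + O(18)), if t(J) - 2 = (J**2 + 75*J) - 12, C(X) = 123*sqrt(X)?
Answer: -35099/741 - 41*I*sqrt(14)/247 ≈ -47.367 - 0.62109*I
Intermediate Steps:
t(J) = -10 + J**2 + 75*J (t(J) = 2 + ((J**2 + 75*J) - 12) = 2 + (-12 + J**2 + 75*J) = -10 + J**2 + 75*J)
(C(-14) + 35099)/(t(-66) + O(18)) = (123*sqrt(-14) + 35099)/((-10 + (-66)**2 + 75*(-66)) - 137) = (123*(I*sqrt(14)) + 35099)/((-10 + 4356 - 4950) - 137) = (123*I*sqrt(14) + 35099)/(-604 - 137) = (35099 + 123*I*sqrt(14))/(-741) = (35099 + 123*I*sqrt(14))*(-1/741) = -35099/741 - 41*I*sqrt(14)/247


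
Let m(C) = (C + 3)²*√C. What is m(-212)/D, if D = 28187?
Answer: 87362*I*√53/28187 ≈ 22.564*I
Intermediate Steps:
m(C) = √C*(3 + C)² (m(C) = (3 + C)²*√C = √C*(3 + C)²)
m(-212)/D = (√(-212)*(3 - 212)²)/28187 = ((2*I*√53)*(-209)²)*(1/28187) = ((2*I*√53)*43681)*(1/28187) = (87362*I*√53)*(1/28187) = 87362*I*√53/28187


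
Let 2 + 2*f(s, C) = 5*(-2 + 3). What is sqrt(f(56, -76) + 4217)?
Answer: sqrt(16874)/2 ≈ 64.950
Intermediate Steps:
f(s, C) = 3/2 (f(s, C) = -1 + (5*(-2 + 3))/2 = -1 + (5*1)/2 = -1 + (1/2)*5 = -1 + 5/2 = 3/2)
sqrt(f(56, -76) + 4217) = sqrt(3/2 + 4217) = sqrt(8437/2) = sqrt(16874)/2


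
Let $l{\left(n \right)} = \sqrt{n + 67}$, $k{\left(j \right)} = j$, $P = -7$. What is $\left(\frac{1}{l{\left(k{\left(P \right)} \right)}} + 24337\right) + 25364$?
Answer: $49701 + \frac{\sqrt{15}}{30} \approx 49701.0$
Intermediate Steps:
$l{\left(n \right)} = \sqrt{67 + n}$
$\left(\frac{1}{l{\left(k{\left(P \right)} \right)}} + 24337\right) + 25364 = \left(\frac{1}{\sqrt{67 - 7}} + 24337\right) + 25364 = \left(\frac{1}{\sqrt{60}} + 24337\right) + 25364 = \left(\frac{1}{2 \sqrt{15}} + 24337\right) + 25364 = \left(\frac{\sqrt{15}}{30} + 24337\right) + 25364 = \left(24337 + \frac{\sqrt{15}}{30}\right) + 25364 = 49701 + \frac{\sqrt{15}}{30}$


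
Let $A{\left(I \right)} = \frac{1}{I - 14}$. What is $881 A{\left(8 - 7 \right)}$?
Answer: $- \frac{881}{13} \approx -67.769$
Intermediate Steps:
$A{\left(I \right)} = \frac{1}{-14 + I}$
$881 A{\left(8 - 7 \right)} = \frac{881}{-14 + \left(8 - 7\right)} = \frac{881}{-14 + 1} = \frac{881}{-13} = 881 \left(- \frac{1}{13}\right) = - \frac{881}{13}$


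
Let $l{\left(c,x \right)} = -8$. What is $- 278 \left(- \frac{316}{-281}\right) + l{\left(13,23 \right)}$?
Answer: $- \frac{90096}{281} \approx -320.63$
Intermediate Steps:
$- 278 \left(- \frac{316}{-281}\right) + l{\left(13,23 \right)} = - 278 \left(- \frac{316}{-281}\right) - 8 = - 278 \left(\left(-316\right) \left(- \frac{1}{281}\right)\right) - 8 = \left(-278\right) \frac{316}{281} - 8 = - \frac{87848}{281} - 8 = - \frac{90096}{281}$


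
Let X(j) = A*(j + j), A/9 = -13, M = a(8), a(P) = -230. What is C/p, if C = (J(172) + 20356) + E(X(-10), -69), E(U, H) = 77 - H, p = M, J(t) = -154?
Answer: -10174/115 ≈ -88.470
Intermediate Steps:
M = -230
A = -117 (A = 9*(-13) = -117)
X(j) = -234*j (X(j) = -117*(j + j) = -234*j)
p = -230
C = 20348 (C = (-154 + 20356) + (77 - 1*(-69)) = 20202 + (77 + 69) = 20202 + 146 = 20348)
C/p = 20348/(-230) = 20348*(-1/230) = -10174/115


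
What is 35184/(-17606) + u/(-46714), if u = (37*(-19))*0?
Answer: -17592/8803 ≈ -1.9984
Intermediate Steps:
u = 0 (u = -703*0 = 0)
35184/(-17606) + u/(-46714) = 35184/(-17606) + 0/(-46714) = 35184*(-1/17606) + 0*(-1/46714) = -17592/8803 + 0 = -17592/8803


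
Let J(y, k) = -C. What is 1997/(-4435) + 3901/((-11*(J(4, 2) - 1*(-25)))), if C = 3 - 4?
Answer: -17872077/1268410 ≈ -14.090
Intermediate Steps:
C = -1
J(y, k) = 1 (J(y, k) = -1*(-1) = 1)
1997/(-4435) + 3901/((-11*(J(4, 2) - 1*(-25)))) = 1997/(-4435) + 3901/((-11*(1 - 1*(-25)))) = 1997*(-1/4435) + 3901/((-11*(1 + 25))) = -1997/4435 + 3901/((-11*26)) = -1997/4435 + 3901/(-286) = -1997/4435 + 3901*(-1/286) = -1997/4435 - 3901/286 = -17872077/1268410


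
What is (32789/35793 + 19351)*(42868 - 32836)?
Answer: 2316265513408/11931 ≈ 1.9414e+8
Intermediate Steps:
(32789/35793 + 19351)*(42868 - 32836) = (32789*(1/35793) + 19351)*10032 = (32789/35793 + 19351)*10032 = (692663132/35793)*10032 = 2316265513408/11931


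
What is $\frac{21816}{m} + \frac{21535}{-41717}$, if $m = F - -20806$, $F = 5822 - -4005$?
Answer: $\frac{83472139}{425972287} \approx 0.19596$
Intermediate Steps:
$F = 9827$ ($F = 5822 + 4005 = 9827$)
$m = 30633$ ($m = 9827 - -20806 = 9827 + 20806 = 30633$)
$\frac{21816}{m} + \frac{21535}{-41717} = \frac{21816}{30633} + \frac{21535}{-41717} = 21816 \cdot \frac{1}{30633} + 21535 \left(- \frac{1}{41717}\right) = \frac{7272}{10211} - \frac{21535}{41717} = \frac{83472139}{425972287}$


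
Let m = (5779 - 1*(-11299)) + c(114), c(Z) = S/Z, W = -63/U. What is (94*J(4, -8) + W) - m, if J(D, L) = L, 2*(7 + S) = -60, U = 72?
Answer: -8130731/456 ≈ -17831.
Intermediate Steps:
S = -37 (S = -7 + (1/2)*(-60) = -7 - 30 = -37)
W = -7/8 (W = -63/72 = -63*1/72 = -7/8 ≈ -0.87500)
c(Z) = -37/Z
m = 1946855/114 (m = (5779 - 1*(-11299)) - 37/114 = (5779 + 11299) - 37*1/114 = 17078 - 37/114 = 1946855/114 ≈ 17078.)
(94*J(4, -8) + W) - m = (94*(-8) - 7/8) - 1*1946855/114 = (-752 - 7/8) - 1946855/114 = -6023/8 - 1946855/114 = -8130731/456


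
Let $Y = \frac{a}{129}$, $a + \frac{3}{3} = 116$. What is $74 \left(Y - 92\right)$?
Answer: $- \frac{869722}{129} \approx -6742.0$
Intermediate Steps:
$a = 115$ ($a = -1 + 116 = 115$)
$Y = \frac{115}{129} \approx 0.89147$
$74 \left(Y - 92\right) = 74 \left(\frac{115}{129} - 92\right) = 74 \left(- \frac{11753}{129}\right) = - \frac{869722}{129}$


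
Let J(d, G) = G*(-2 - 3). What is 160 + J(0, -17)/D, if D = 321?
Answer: 51445/321 ≈ 160.26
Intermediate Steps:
J(d, G) = -5*G (J(d, G) = G*(-5) = -5*G)
160 + J(0, -17)/D = 160 - 5*(-17)/321 = 160 + 85*(1/321) = 160 + 85/321 = 51445/321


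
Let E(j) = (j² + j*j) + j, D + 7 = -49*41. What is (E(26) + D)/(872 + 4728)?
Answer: -319/2800 ≈ -0.11393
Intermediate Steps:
D = -2016 (D = -7 - 49*41 = -7 - 2009 = -2016)
E(j) = j + 2*j² (E(j) = (j² + j²) + j = 2*j² + j = j + 2*j²)
(E(26) + D)/(872 + 4728) = (26*(1 + 2*26) - 2016)/(872 + 4728) = (26*(1 + 52) - 2016)/5600 = (26*53 - 2016)*(1/5600) = (1378 - 2016)*(1/5600) = -638*1/5600 = -319/2800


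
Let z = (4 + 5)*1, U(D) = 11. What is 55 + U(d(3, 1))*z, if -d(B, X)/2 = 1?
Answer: 154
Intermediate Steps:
d(B, X) = -2 (d(B, X) = -2*1 = -2)
z = 9 (z = 9*1 = 9)
55 + U(d(3, 1))*z = 55 + 11*9 = 55 + 99 = 154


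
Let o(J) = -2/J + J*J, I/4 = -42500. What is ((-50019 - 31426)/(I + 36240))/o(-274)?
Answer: 2231593/275155368576 ≈ 8.1103e-6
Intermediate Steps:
I = -170000 (I = 4*(-42500) = -170000)
o(J) = J**2 - 2/J (o(J) = -2/J + J**2 = J**2 - 2/J)
((-50019 - 31426)/(I + 36240))/o(-274) = ((-50019 - 31426)/(-170000 + 36240))/(((-2 + (-274)**3)/(-274))) = (-81445/(-133760))/((-(-2 - 20570824)/274)) = (-81445*(-1/133760))/((-1/274*(-20570826))) = 16289/(26752*(10285413/137)) = (16289/26752)*(137/10285413) = 2231593/275155368576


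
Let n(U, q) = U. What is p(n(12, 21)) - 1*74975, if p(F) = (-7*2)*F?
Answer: -75143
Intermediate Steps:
p(F) = -14*F
p(n(12, 21)) - 1*74975 = -14*12 - 1*74975 = -168 - 74975 = -75143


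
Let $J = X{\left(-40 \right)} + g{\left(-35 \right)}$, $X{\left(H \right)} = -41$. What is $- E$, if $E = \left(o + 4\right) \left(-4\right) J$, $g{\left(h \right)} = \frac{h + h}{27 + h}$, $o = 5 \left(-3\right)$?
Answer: $1419$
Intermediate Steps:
$o = -15$
$g{\left(h \right)} = \frac{2 h}{27 + h}$
$J = - \frac{129}{4}$ ($J = -41 + 2 \left(-35\right) \frac{1}{27 - 35} = -41 + 2 \left(-35\right) \frac{1}{-8} = -41 + 2 \left(-35\right) \left(- \frac{1}{8}\right) = -41 + \frac{35}{4} = - \frac{129}{4} \approx -32.25$)
$E = -1419$ ($E = \left(-15 + 4\right) \left(-4\right) \left(- \frac{129}{4}\right) = \left(-11\right) \left(-4\right) \left(- \frac{129}{4}\right) = 44 \left(- \frac{129}{4}\right) = -1419$)
$- E = \left(-1\right) \left(-1419\right) = 1419$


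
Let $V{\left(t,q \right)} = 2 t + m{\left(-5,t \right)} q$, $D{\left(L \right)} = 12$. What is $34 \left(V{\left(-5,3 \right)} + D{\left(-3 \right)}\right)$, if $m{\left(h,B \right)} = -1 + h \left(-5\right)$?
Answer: $2516$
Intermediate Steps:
$m{\left(h,B \right)} = -1 - 5 h$
$V{\left(t,q \right)} = 2 t + 24 q$ ($V{\left(t,q \right)} = 2 t + \left(-1 - -25\right) q = 2 t + \left(-1 + 25\right) q = 2 t + 24 q$)
$34 \left(V{\left(-5,3 \right)} + D{\left(-3 \right)}\right) = 34 \left(\left(2 \left(-5\right) + 24 \cdot 3\right) + 12\right) = 34 \left(\left(-10 + 72\right) + 12\right) = 34 \left(62 + 12\right) = 34 \cdot 74 = 2516$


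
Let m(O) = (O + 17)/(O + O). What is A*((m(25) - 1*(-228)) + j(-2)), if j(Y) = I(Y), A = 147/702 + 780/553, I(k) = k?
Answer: 1188738007/3235050 ≈ 367.46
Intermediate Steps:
m(O) = (17 + O)/(2*O) (m(O) = (17 + O)/((2*O)) = (17 + O)*(1/(2*O)) = (17 + O)/(2*O))
A = 209617/129402 (A = 147*(1/702) + 780*(1/553) = 49/234 + 780/553 = 209617/129402 ≈ 1.6199)
j(Y) = Y
A*((m(25) - 1*(-228)) + j(-2)) = 209617*(((½)*(17 + 25)/25 - 1*(-228)) - 2)/129402 = 209617*(((½)*(1/25)*42 + 228) - 2)/129402 = 209617*((21/25 + 228) - 2)/129402 = 209617*(5721/25 - 2)/129402 = (209617/129402)*(5671/25) = 1188738007/3235050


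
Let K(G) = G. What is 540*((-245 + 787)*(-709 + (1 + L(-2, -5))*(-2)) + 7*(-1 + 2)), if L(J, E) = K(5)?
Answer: -211018500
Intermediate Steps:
L(J, E) = 5
540*((-245 + 787)*(-709 + (1 + L(-2, -5))*(-2)) + 7*(-1 + 2)) = 540*((-245 + 787)*(-709 + (1 + 5)*(-2)) + 7*(-1 + 2)) = 540*(542*(-709 + 6*(-2)) + 7*1) = 540*(542*(-709 - 12) + 7) = 540*(542*(-721) + 7) = 540*(-390782 + 7) = 540*(-390775) = -211018500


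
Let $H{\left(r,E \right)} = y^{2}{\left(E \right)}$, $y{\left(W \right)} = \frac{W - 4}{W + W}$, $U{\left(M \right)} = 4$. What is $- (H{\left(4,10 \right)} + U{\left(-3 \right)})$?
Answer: $- \frac{409}{100} \approx -4.09$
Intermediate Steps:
$y{\left(W \right)} = \frac{-4 + W}{2 W}$
$H{\left(r,E \right)} = \frac{\left(-4 + E\right)^{2}}{4 E^{2}}$ ($H{\left(r,E \right)} = \left(\frac{-4 + E}{2 E}\right)^{2} = \frac{\left(-4 + E\right)^{2}}{4 E^{2}}$)
$- (H{\left(4,10 \right)} + U{\left(-3 \right)}) = - (\frac{\left(-4 + 10\right)^{2}}{4 \cdot 100} + 4) = - (\frac{1}{4} \cdot \frac{1}{100} \cdot 6^{2} + 4) = - (\frac{1}{4} \cdot \frac{1}{100} \cdot 36 + 4) = - (\frac{9}{100} + 4) = \left(-1\right) \frac{409}{100} = - \frac{409}{100}$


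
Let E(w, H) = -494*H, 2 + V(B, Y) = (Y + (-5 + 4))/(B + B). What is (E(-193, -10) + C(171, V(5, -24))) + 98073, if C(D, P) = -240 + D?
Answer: 102944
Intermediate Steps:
V(B, Y) = -2 + (-1 + Y)/(2*B) (V(B, Y) = -2 + (Y + (-5 + 4))/(B + B) = -2 + (Y - 1)/((2*B)) = -2 + (-1 + Y)*(1/(2*B)) = -2 + (-1 + Y)/(2*B))
(E(-193, -10) + C(171, V(5, -24))) + 98073 = (-494*(-10) + (-240 + 171)) + 98073 = (4940 - 69) + 98073 = 4871 + 98073 = 102944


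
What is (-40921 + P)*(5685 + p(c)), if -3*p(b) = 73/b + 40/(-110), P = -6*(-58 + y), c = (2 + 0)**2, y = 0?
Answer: -30414859709/132 ≈ -2.3042e+8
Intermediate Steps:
c = 4 (c = 2**2 = 4)
P = 348 (P = -6*(-58 + 0) = -6*(-58) = 348)
p(b) = 4/33 - 73/(3*b) (p(b) = -(73/b + 40/(-110))/3 = -(73/b + 40*(-1/110))/3 = -(73/b - 4/11)/3 = -(-4/11 + 73/b)/3 = 4/33 - 73/(3*b))
(-40921 + P)*(5685 + p(c)) = (-40921 + 348)*(5685 + (1/33)*(-803 + 4*4)/4) = -40573*(5685 + (1/33)*(1/4)*(-803 + 16)) = -40573*(5685 + (1/33)*(1/4)*(-787)) = -40573*(5685 - 787/132) = -40573*749633/132 = -30414859709/132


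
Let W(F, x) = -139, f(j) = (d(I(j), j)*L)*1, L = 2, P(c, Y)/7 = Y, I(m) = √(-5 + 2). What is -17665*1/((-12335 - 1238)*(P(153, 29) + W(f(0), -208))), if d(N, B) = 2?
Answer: 17665/868672 ≈ 0.020336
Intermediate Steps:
I(m) = I*√3 (I(m) = √(-3) = I*√3)
P(c, Y) = 7*Y
f(j) = 4 (f(j) = (2*2)*1 = 4*1 = 4)
-17665*1/((-12335 - 1238)*(P(153, 29) + W(f(0), -208))) = -17665*1/((-12335 - 1238)*(7*29 - 139)) = -17665*(-1/(13573*(203 - 139))) = -17665/((-13573*64)) = -17665/(-868672) = -17665*(-1/868672) = 17665/868672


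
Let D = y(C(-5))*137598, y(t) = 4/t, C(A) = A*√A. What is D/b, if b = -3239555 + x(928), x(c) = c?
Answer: -550392*I*√5/80965675 ≈ -0.0152*I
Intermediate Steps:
C(A) = A^(3/2)
D = 550392*I*√5/25 (D = (4/((-5)^(3/2)))*137598 = (4/((-5*I*√5)))*137598 = (4*(I*√5/25))*137598 = (4*I*√5/25)*137598 = 550392*I*√5/25 ≈ 49229.0*I)
b = -3238627 (b = -3239555 + 928 = -3238627)
D/b = (550392*I*√5/25)/(-3238627) = (550392*I*√5/25)*(-1/3238627) = -550392*I*√5/80965675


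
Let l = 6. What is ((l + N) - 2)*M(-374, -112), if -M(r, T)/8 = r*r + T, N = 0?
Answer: -4472448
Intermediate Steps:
M(r, T) = -8*T - 8*r**2 (M(r, T) = -8*(r*r + T) = -8*(r**2 + T) = -8*(T + r**2) = -8*T - 8*r**2)
((l + N) - 2)*M(-374, -112) = ((6 + 0) - 2)*(-8*(-112) - 8*(-374)**2) = (6 - 2)*(896 - 8*139876) = 4*(896 - 1119008) = 4*(-1118112) = -4472448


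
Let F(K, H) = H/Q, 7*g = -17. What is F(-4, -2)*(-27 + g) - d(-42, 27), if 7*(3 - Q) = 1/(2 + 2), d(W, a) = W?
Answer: 5134/83 ≈ 61.855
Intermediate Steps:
g = -17/7 (g = (⅐)*(-17) = -17/7 ≈ -2.4286)
Q = 83/28 (Q = 3 - 1/(7*(2 + 2)) = 3 - ⅐/4 = 3 - ⅐*¼ = 3 - 1/28 = 83/28 ≈ 2.9643)
F(K, H) = 28*H/83 (F(K, H) = H/(83/28) = H*(28/83) = 28*H/83)
F(-4, -2)*(-27 + g) - d(-42, 27) = ((28/83)*(-2))*(-27 - 17/7) - 1*(-42) = -56/83*(-206/7) + 42 = 1648/83 + 42 = 5134/83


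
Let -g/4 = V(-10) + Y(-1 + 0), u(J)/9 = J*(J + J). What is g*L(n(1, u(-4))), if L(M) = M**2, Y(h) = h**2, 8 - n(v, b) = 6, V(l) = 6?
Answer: -112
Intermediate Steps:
u(J) = 18*J**2 (u(J) = 9*(J*(J + J)) = 9*(J*(2*J)) = 9*(2*J**2) = 18*J**2)
n(v, b) = 2 (n(v, b) = 8 - 1*6 = 8 - 6 = 2)
g = -28 (g = -4*(6 + (-1 + 0)**2) = -4*(6 + (-1)**2) = -4*(6 + 1) = -4*7 = -28)
g*L(n(1, u(-4))) = -28*2**2 = -28*4 = -112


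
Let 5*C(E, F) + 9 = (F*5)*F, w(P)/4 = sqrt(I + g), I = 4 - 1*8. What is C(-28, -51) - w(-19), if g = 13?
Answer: 12936/5 ≈ 2587.2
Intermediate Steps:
I = -4 (I = 4 - 8 = -4)
w(P) = 12 (w(P) = 4*sqrt(-4 + 13) = 4*sqrt(9) = 4*3 = 12)
C(E, F) = -9/5 + F**2 (C(E, F) = -9/5 + ((F*5)*F)/5 = -9/5 + ((5*F)*F)/5 = -9/5 + (5*F**2)/5 = -9/5 + F**2)
C(-28, -51) - w(-19) = (-9/5 + (-51)**2) - 1*12 = (-9/5 + 2601) - 12 = 12996/5 - 12 = 12936/5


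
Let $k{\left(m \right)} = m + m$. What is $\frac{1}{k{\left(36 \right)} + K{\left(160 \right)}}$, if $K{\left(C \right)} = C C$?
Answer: $\frac{1}{25672} \approx 3.8953 \cdot 10^{-5}$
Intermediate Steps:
$k{\left(m \right)} = 2 m$
$K{\left(C \right)} = C^{2}$
$\frac{1}{k{\left(36 \right)} + K{\left(160 \right)}} = \frac{1}{2 \cdot 36 + 160^{2}} = \frac{1}{72 + 25600} = \frac{1}{25672}$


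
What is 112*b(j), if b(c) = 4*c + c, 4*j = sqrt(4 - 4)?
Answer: 0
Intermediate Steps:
j = 0 (j = sqrt(4 - 4)/4 = sqrt(0)/4 = (1/4)*0 = 0)
b(c) = 5*c
112*b(j) = 112*(5*0) = 112*0 = 0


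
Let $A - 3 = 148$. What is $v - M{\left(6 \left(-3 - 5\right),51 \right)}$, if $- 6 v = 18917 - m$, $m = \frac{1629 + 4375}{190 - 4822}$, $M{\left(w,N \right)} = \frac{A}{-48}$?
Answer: $- \frac{87542119}{27792} \approx -3149.9$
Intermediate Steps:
$A = 151$ ($A = 3 + 148 = 151$)
$M{\left(w,N \right)} = - \frac{151}{48}$ ($M{\left(w,N \right)} = \frac{151}{-48} = 151 \left(- \frac{1}{48}\right) = - \frac{151}{48}$)
$m = - \frac{1501}{1158}$ ($m = \frac{6004}{-4632} = 6004 \left(- \frac{1}{4632}\right) = - \frac{1501}{1158} \approx -1.2962$)
$v = - \frac{21907387}{6948}$ ($v = - \frac{18917 - - \frac{1501}{1158}}{6} = - \frac{18917 + \frac{1501}{1158}}{6} = \left(- \frac{1}{6}\right) \frac{21907387}{1158} = - \frac{21907387}{6948} \approx -3153.1$)
$v - M{\left(6 \left(-3 - 5\right),51 \right)} = - \frac{21907387}{6948} - - \frac{151}{48} = - \frac{21907387}{6948} + \frac{151}{48} = - \frac{87542119}{27792}$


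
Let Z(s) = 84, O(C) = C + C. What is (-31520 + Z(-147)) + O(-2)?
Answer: -31440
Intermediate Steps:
O(C) = 2*C
(-31520 + Z(-147)) + O(-2) = (-31520 + 84) + 2*(-2) = -31436 - 4 = -31440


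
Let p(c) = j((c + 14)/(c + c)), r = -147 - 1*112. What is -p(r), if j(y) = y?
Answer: -35/74 ≈ -0.47297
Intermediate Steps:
r = -259 (r = -147 - 112 = -259)
p(c) = (14 + c)/(2*c) (p(c) = (c + 14)/(c + c) = (14 + c)/((2*c)) = (14 + c)*(1/(2*c)) = (14 + c)/(2*c))
-p(r) = -(14 - 259)/(2*(-259)) = -(-1)*(-245)/(2*259) = -1*35/74 = -35/74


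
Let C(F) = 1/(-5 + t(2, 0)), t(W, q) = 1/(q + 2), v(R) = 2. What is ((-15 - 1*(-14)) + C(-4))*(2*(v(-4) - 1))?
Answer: -22/9 ≈ -2.4444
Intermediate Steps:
t(W, q) = 1/(2 + q)
C(F) = -2/9 (C(F) = 1/(-5 + 1/(2 + 0)) = 1/(-5 + 1/2) = 1/(-5 + ½) = 1/(-9/2) = -2/9)
((-15 - 1*(-14)) + C(-4))*(2*(v(-4) - 1)) = ((-15 - 1*(-14)) - 2/9)*(2*(2 - 1)) = ((-15 + 14) - 2/9)*(2*1) = (-1 - 2/9)*2 = -11/9*2 = -22/9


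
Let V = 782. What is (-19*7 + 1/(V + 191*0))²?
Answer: 10817040025/611524 ≈ 17689.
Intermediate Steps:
(-19*7 + 1/(V + 191*0))² = (-19*7 + 1/(782 + 191*0))² = (-133 + 1/(782 + 0))² = (-133 + 1/782)² = (-104005/782)² = 10817040025/611524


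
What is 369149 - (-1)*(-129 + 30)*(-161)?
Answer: 385088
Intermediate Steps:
369149 - (-1)*(-129 + 30)*(-161) = 369149 - (-1)*(-99*(-161)) = 369149 - (-1)*15939 = 369149 - 1*(-15939) = 369149 + 15939 = 385088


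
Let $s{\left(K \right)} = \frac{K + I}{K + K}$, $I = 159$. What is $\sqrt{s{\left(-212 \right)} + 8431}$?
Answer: $\frac{\sqrt{134898}}{4} \approx 91.821$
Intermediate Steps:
$s{\left(K \right)} = \frac{159 + K}{2 K}$ ($s{\left(K \right)} = \frac{K + 159}{K + K} = \frac{159 + K}{2 K}$)
$\sqrt{s{\left(-212 \right)} + 8431} = \sqrt{\frac{159 - 212}{2 \left(-212\right)} + 8431} = \sqrt{\frac{1}{2} \left(- \frac{1}{212}\right) \left(-53\right) + 8431} = \sqrt{\frac{1}{8} + 8431} = \sqrt{\frac{67449}{8}} = \frac{\sqrt{134898}}{4}$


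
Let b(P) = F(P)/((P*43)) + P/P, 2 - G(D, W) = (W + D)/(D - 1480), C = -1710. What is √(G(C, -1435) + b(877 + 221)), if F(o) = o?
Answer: √1533368562/27434 ≈ 1.4274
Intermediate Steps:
G(D, W) = 2 - (D + W)/(-1480 + D) (G(D, W) = 2 - (W + D)/(D - 1480) = 2 - (D + W)/(-1480 + D))
b(P) = 44/43 (b(P) = P/((P*43)) + P/P = P/((43*P)) + 1 = P*(1/(43*P)) + 1 = 1/43 + 1 = 44/43)
√(G(C, -1435) + b(877 + 221)) = √((-2960 - 1710 - 1*(-1435))/(-1480 - 1710) + 44/43) = √((-2960 - 1710 + 1435)/(-3190) + 44/43) = √(-1/3190*(-3235) + 44/43) = √(647/638 + 44/43) = √(55893/27434) = √1533368562/27434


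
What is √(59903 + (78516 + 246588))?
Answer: √385007 ≈ 620.49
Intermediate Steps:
√(59903 + (78516 + 246588)) = √(59903 + 325104) = √385007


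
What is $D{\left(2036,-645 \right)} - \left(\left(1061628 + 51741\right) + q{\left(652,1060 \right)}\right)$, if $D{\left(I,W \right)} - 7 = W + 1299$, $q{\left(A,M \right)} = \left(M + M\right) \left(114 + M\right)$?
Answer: $-3601588$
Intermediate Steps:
$q{\left(A,M \right)} = 2 M \left(114 + M\right)$
$D{\left(I,W \right)} = 1306 + W$ ($D{\left(I,W \right)} = 7 + \left(W + 1299\right) = 7 + \left(1299 + W\right) = 1306 + W$)
$D{\left(2036,-645 \right)} - \left(\left(1061628 + 51741\right) + q{\left(652,1060 \right)}\right) = \left(1306 - 645\right) - \left(\left(1061628 + 51741\right) + 2 \cdot 1060 \left(114 + 1060\right)\right) = 661 - \left(1113369 + 2 \cdot 1060 \cdot 1174\right) = 661 - \left(1113369 + 2488880\right) = 661 - 3602249 = -3601588$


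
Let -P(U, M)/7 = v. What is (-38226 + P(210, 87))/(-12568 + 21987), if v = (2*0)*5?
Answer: -38226/9419 ≈ -4.0584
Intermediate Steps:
v = 0 (v = 0*5 = 0)
P(U, M) = 0 (P(U, M) = -7*0 = 0)
(-38226 + P(210, 87))/(-12568 + 21987) = (-38226 + 0)/(-12568 + 21987) = -38226/9419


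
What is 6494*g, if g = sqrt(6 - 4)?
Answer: 6494*sqrt(2) ≈ 9183.9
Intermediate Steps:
g = sqrt(2) ≈ 1.4142
6494*g = 6494*sqrt(2)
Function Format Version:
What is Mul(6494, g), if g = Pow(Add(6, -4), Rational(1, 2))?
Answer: Mul(6494, Pow(2, Rational(1, 2))) ≈ 9183.9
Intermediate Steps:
g = Pow(2, Rational(1, 2)) ≈ 1.4142
Mul(6494, g) = Mul(6494, Pow(2, Rational(1, 2)))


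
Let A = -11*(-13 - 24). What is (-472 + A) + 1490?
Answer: 1425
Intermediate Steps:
A = 407 (A = -11*(-37) = 407)
(-472 + A) + 1490 = (-472 + 407) + 1490 = -65 + 1490 = 1425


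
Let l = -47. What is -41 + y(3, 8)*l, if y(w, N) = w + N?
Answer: -558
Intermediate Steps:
y(w, N) = N + w
-41 + y(3, 8)*l = -41 + (8 + 3)*(-47) = -41 + 11*(-47) = -41 - 517 = -558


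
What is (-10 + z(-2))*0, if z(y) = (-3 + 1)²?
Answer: 0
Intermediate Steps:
z(y) = 4 (z(y) = (-2)² = 4)
(-10 + z(-2))*0 = (-10 + 4)*0 = -6*0 = 0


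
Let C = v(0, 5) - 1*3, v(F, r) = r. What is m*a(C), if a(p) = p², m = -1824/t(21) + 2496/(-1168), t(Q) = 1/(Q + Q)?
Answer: -22370160/73 ≈ -3.0644e+5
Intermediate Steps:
t(Q) = 1/(2*Q)
m = -5592540/73 (m = -1824/((½)/21) + 2496/(-1168) = -1824/((½)*(1/21)) + 2496*(-1/1168) = -1824/1/42 - 156/73 = -1824*42 - 156/73 = -76608 - 156/73 = -5592540/73 ≈ -76610.)
C = 2 (C = 5 - 1*3 = 5 - 3 = 2)
m*a(C) = -5592540/73*2² = -5592540/73*4 = -22370160/73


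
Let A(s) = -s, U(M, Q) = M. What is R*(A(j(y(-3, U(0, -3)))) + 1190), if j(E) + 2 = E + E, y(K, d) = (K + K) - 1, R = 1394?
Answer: 1681164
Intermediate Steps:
y(K, d) = -1 + 2*K (y(K, d) = 2*K - 1 = -1 + 2*K)
j(E) = -2 + 2*E (j(E) = -2 + (E + E) = -2 + 2*E)
R*(A(j(y(-3, U(0, -3)))) + 1190) = 1394*(-(-2 + 2*(-1 + 2*(-3))) + 1190) = 1394*(-(-2 + 2*(-1 - 6)) + 1190) = 1394*(-(-2 + 2*(-7)) + 1190) = 1394*(-(-2 - 14) + 1190) = 1394*(-1*(-16) + 1190) = 1394*(16 + 1190) = 1394*1206 = 1681164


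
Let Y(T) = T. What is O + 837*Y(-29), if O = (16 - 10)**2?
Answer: -24237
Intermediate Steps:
O = 36 (O = 6**2 = 36)
O + 837*Y(-29) = 36 + 837*(-29) = 36 - 24273 = -24237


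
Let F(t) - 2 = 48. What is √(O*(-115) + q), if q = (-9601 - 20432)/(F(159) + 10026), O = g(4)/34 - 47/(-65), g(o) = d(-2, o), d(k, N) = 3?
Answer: 25*I*√190969468261/1113398 ≈ 9.8123*I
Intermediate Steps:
g(o) = 3
F(t) = 50 (F(t) = 2 + 48 = 50)
O = 1793/2210 (O = 3/34 - 47/(-65) = 3*(1/34) - 47*(-1/65) = 3/34 + 47/65 = 1793/2210 ≈ 0.81131)
q = -30033/10076 (q = (-9601 - 20432)/(50 + 10026) = -30033/10076 ≈ -2.9806)
√(O*(-115) + q) = √((1793/2210)*(-115) - 30033/10076) = √(-41239/442 - 30033/10076) = √(-214399375/2226796) = 25*I*√190969468261/1113398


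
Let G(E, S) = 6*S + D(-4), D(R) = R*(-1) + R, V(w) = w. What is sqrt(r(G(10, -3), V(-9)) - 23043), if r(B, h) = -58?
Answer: I*sqrt(23101) ≈ 151.99*I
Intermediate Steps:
D(R) = 0 (D(R) = -R + R = 0)
G(E, S) = 6*S (G(E, S) = 6*S + 0 = 6*S)
sqrt(r(G(10, -3), V(-9)) - 23043) = sqrt(-58 - 23043) = sqrt(-23101) = I*sqrt(23101)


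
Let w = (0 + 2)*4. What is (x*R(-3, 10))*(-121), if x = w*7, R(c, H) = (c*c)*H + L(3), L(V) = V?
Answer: -630168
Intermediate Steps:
R(c, H) = 3 + H*c² (R(c, H) = (c*c)*H + 3 = c²*H + 3 = H*c² + 3 = 3 + H*c²)
w = 8 (w = 2*4 = 8)
x = 56 (x = 8*7 = 56)
(x*R(-3, 10))*(-121) = (56*(3 + 10*(-3)²))*(-121) = (56*(3 + 10*9))*(-121) = (56*(3 + 90))*(-121) = (56*93)*(-121) = 5208*(-121) = -630168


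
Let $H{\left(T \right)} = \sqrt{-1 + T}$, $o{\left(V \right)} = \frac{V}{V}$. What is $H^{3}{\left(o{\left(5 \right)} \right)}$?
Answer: $0$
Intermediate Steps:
$o{\left(V \right)} = 1$
$H^{3}{\left(o{\left(5 \right)} \right)} = \left(\sqrt{-1 + 1}\right)^{3} = \left(\sqrt{0}\right)^{3} = 0^{3} = 0$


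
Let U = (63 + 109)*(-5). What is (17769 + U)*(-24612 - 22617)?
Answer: -798595161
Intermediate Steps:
U = -860 (U = 172*(-5) = -860)
(17769 + U)*(-24612 - 22617) = (17769 - 860)*(-24612 - 22617) = 16909*(-47229) = -798595161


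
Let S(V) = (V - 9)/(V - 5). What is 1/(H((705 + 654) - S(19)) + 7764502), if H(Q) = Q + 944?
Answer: 7/54367630 ≈ 1.2875e-7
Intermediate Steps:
S(V) = (-9 + V)/(-5 + V)
H(Q) = 944 + Q
1/(H((705 + 654) - S(19)) + 7764502) = 1/((944 + ((705 + 654) - (-9 + 19)/(-5 + 19))) + 7764502) = 1/((944 + (1359 - 10/14)) + 7764502) = 1/((944 + (1359 - 1*5/7)) + 7764502) = 1/((944 + (1359 - 5/7)) + 7764502) = 1/((944 + 9508/7) + 7764502) = 1/(16116/7 + 7764502) = 1/(54367630/7) = 7/54367630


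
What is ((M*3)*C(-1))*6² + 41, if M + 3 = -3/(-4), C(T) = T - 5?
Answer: 1499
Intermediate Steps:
C(T) = -5 + T
M = -9/4 (M = -3 - 3/(-4) = -3 - 3*(-¼) = -3 + ¾ = -9/4 ≈ -2.2500)
((M*3)*C(-1))*6² + 41 = ((-9/4*3)*(-5 - 1))*6² + 41 = -27/4*(-6)*36 + 41 = (81/2)*36 + 41 = 1458 + 41 = 1499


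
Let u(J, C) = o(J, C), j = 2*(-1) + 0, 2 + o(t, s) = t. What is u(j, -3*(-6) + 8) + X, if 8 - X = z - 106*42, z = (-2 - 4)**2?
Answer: 4420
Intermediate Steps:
o(t, s) = -2 + t
z = 36 (z = (-6)**2 = 36)
j = -2 (j = -2 + 0 = -2)
u(J, C) = -2 + J
X = 4424 (X = 8 - (36 - 106*42) = 8 - (36 - 4452) = 8 - 1*(-4416) = 8 + 4416 = 4424)
u(j, -3*(-6) + 8) + X = (-2 - 2) + 4424 = -4 + 4424 = 4420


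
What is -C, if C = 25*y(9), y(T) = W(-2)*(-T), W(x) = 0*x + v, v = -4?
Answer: -900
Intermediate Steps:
W(x) = -4 (W(x) = 0*x - 4 = 0 - 4 = -4)
y(T) = 4*T (y(T) = -(-4)*T = 4*T)
C = 900 (C = 25*(4*9) = 25*36 = 900)
-C = -1*900 = -900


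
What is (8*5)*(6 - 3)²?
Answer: 360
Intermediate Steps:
(8*5)*(6 - 3)² = 40*3² = 40*9 = 360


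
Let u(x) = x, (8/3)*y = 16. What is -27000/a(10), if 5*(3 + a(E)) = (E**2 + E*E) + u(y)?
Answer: -135000/191 ≈ -706.81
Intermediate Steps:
y = 6 (y = (3/8)*16 = 6)
a(E) = -9/5 + 2*E**2/5 (a(E) = -3 + ((E**2 + E*E) + 6)/5 = -3 + ((E**2 + E**2) + 6)/5 = -3 + (2*E**2 + 6)/5 = -3 + (6 + 2*E**2)/5 = -3 + (6/5 + 2*E**2/5) = -9/5 + 2*E**2/5)
-27000/a(10) = -27000/(-9/5 + (2/5)*10**2) = -27000/(-9/5 + (2/5)*100) = -27000/(-9/5 + 40) = -27000/191/5 = -27000*5/191 = -135000/191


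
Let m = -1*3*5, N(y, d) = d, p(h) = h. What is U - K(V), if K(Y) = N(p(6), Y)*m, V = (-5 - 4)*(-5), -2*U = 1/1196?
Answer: 1614599/2392 ≈ 675.00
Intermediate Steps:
U = -1/2392 (U = -½/1196 = -½*1/1196 = -1/2392 ≈ -0.00041806)
V = 45 (V = -9*(-5) = 45)
m = -15 (m = -3*5 = -15)
K(Y) = -15*Y (K(Y) = Y*(-15) = -15*Y)
U - K(V) = -1/2392 - (-15)*45 = -1/2392 - 1*(-675) = -1/2392 + 675 = 1614599/2392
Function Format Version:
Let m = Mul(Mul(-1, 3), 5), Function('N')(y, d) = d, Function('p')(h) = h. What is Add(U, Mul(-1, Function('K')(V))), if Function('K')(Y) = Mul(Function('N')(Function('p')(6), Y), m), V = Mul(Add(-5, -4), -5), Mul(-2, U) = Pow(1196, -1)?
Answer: Rational(1614599, 2392) ≈ 675.00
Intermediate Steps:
U = Rational(-1, 2392) (U = Mul(Rational(-1, 2), Pow(1196, -1)) = Mul(Rational(-1, 2), Rational(1, 1196)) = Rational(-1, 2392) ≈ -0.00041806)
V = 45 (V = Mul(-9, -5) = 45)
m = -15 (m = Mul(-3, 5) = -15)
Function('K')(Y) = Mul(-15, Y) (Function('K')(Y) = Mul(Y, -15) = Mul(-15, Y))
Add(U, Mul(-1, Function('K')(V))) = Add(Rational(-1, 2392), Mul(-1, Mul(-15, 45))) = Add(Rational(-1, 2392), Mul(-1, -675)) = Add(Rational(-1, 2392), 675) = Rational(1614599, 2392)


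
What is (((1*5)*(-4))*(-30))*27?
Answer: 16200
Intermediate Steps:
(((1*5)*(-4))*(-30))*27 = ((5*(-4))*(-30))*27 = -20*(-30)*27 = 600*27 = 16200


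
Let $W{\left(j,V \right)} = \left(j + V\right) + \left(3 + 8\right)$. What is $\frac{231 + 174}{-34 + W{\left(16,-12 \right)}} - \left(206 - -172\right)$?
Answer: $- \frac{7587}{19} \approx -399.32$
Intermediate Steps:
$W{\left(j,V \right)} = 11 + V + j$ ($W{\left(j,V \right)} = \left(V + j\right) + 11 = 11 + V + j$)
$\frac{231 + 174}{-34 + W{\left(16,-12 \right)}} - \left(206 - -172\right) = \frac{231 + 174}{-34 + \left(11 - 12 + 16\right)} - \left(206 - -172\right) = \frac{405}{-34 + 15} - \left(206 + 172\right) = \frac{405}{-19} - 378 = 405 \left(- \frac{1}{19}\right) - 378 = - \frac{405}{19} - 378 = - \frac{7587}{19}$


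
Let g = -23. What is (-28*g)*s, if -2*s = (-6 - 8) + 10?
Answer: 1288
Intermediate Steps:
s = 2 (s = -((-6 - 8) + 10)/2 = -(-14 + 10)/2 = -½*(-4) = 2)
(-28*g)*s = -28*(-23)*2 = 644*2 = 1288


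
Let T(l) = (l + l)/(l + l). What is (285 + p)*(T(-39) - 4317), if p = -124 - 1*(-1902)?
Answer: -8903908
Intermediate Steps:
p = 1778 (p = -124 + 1902 = 1778)
T(l) = 1 (T(l) = (2*l)/((2*l)) = (2*l)*(1/(2*l)) = 1)
(285 + p)*(T(-39) - 4317) = (285 + 1778)*(1 - 4317) = 2063*(-4316) = -8903908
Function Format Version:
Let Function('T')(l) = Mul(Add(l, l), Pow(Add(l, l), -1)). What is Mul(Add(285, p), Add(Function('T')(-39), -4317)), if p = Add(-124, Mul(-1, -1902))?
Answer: -8903908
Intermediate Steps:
p = 1778 (p = Add(-124, 1902) = 1778)
Function('T')(l) = 1 (Function('T')(l) = Mul(Mul(2, l), Pow(Mul(2, l), -1)) = Mul(Mul(2, l), Mul(Rational(1, 2), Pow(l, -1))) = 1)
Mul(Add(285, p), Add(Function('T')(-39), -4317)) = Mul(Add(285, 1778), Add(1, -4317)) = Mul(2063, -4316) = -8903908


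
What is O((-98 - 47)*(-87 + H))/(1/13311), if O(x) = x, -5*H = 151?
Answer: 226207134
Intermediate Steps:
H = -151/5 (H = -⅕*151 = -151/5 ≈ -30.200)
O((-98 - 47)*(-87 + H))/(1/13311) = ((-98 - 47)*(-87 - 151/5))/(1/13311) = (-145*(-586/5))/(1/13311) = 16994*13311 = 226207134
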